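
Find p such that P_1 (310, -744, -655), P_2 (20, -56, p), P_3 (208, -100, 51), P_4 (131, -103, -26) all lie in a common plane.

-73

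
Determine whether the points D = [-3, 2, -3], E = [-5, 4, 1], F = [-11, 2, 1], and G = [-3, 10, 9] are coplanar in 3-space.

Yes

The four points are coplanar iff the 3×3 determinant with rows DE, DF, DG is zero.
Rows: (-2, 2, 4), (-8, 0, 4), (0, 8, 12).
Expanding along the first row: (-2)(-32) − (2)(-96) + (4)(-64) = 0.
Zero determinant ⇒ coplanar.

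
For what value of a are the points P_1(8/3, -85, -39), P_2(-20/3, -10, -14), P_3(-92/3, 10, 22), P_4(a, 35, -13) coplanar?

Normal to plane P_1P_2P_3: n = (2200, -264, 4840/3); plane equation n·P = -103840/3.
Requiring n·P_4 = -103840/3: (2200)a + (-90640/3) = -103840/3.
So a = -2.

-2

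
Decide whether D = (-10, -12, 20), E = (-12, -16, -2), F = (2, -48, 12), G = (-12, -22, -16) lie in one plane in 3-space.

With D as base: DE = (-2, -4, -22), DF = (12, -36, -8), DG = (-2, -10, -36).
DF × DG = (1216, 448, -192).
DE · (DF × DG) = 0.
The scalar triple product vanishes, so the four points are coplanar.

Yes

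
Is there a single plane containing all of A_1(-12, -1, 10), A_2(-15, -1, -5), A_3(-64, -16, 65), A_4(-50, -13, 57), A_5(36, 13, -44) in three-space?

The plane through A_1, A_2, A_3 has normal n = A_1A_2 × A_1A_3 = (-225, 945, 45) and equation n·P = 2205.
Checking the remaining points: n·A_4 = 1530, n·A_5 = 2205.
Since n·A_4 = 1530 ≠ 2205, A_4 is off the plane and the points are not all coplanar.

No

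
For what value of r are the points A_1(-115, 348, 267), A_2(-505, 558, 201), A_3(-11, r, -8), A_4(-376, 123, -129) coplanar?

Coplanarity ⇔ det[A_1A_2; A_1A_3; A_1A_4] = 0.
Expanding, this is linear in r: (137214)r + (1646568) = 0.
So r = -12.

-12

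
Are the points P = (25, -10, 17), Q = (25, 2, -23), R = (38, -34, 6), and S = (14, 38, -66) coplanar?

The four points are coplanar iff the 3×3 determinant with rows PQ, PR, PS is zero.
Rows: (0, 12, -40), (13, -24, -11), (-11, 48, -83).
Expanding along the first row: (0)(2520) − (12)(-1200) + (-40)(360) = 0.
Zero determinant ⇒ coplanar.

Yes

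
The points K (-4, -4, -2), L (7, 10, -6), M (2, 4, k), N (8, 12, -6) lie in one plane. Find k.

Coplanarity ⇔ det[KL; KM; KN] = 0.
Expanding, this is linear in k: (-8)k + (-32) = 0.
So k = -4.

-4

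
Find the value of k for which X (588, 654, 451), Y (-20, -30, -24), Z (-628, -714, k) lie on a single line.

Direction XY = (-608, -684, -475). From the x-coordinate of Z, the parameter along the line is τ = (-628 − 588)/(-608) = 2.
Then k = 451 + 2·(-475) = -499.

-499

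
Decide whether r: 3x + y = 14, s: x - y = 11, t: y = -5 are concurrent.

No

Lines aᵢx + bᵢy = cᵢ with pairwise distinct directions are concurrent exactly when det[aᵢ bᵢ cᵢ] = 0.
Here the determinant is 1.
Nonzero, so no common point exists.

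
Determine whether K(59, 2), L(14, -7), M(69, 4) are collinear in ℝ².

Yes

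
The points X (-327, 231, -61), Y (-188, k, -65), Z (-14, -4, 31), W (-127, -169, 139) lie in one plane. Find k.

206

Coplanarity ⇔ det[XY; XZ; XW] = 0.
Expanding, this is linear in k: (-44200)k + (9105200) = 0.
So k = 206.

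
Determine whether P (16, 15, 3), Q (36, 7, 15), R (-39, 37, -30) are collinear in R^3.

PQ = (20, -8, 12), PR = (-55, 22, -33).
Each component of PR is -11/4 times the corresponding component of PQ, so PR = -11/4·PQ and the points are collinear.

Yes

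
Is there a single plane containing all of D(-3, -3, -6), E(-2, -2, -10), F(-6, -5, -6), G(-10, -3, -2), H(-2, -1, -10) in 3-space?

No

The plane through D, E, F has normal n = DE × DF = (-8, 12, 1) and equation n·P = -18.
Checking the remaining points: n·G = 42, n·H = -6.
Since n·G = 42 ≠ -18, G is off the plane and the points are not all coplanar.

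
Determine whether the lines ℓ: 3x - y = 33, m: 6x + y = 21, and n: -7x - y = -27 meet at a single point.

Lines aᵢx + bᵢy = cᵢ with pairwise distinct directions are concurrent exactly when det[aᵢ bᵢ cᵢ] = 0.
Here the determinant is 0.
It vanishes, so the lines are concurrent at (6, -15).

Yes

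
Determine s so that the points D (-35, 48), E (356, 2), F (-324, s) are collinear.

Collinearity: (F − D) must be parallel to (E − D) = (391, -46).
Cross-multiplying the components: (s − 48)·(391) = (-289)·(-46).
Solving gives s = 82.

82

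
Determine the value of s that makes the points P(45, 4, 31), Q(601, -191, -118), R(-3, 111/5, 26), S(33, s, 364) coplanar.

-17

The points are coplanar iff PQ · (PR × PS) = 0.
Expanding, this is linear in s: (9932)s + (168844) = 0.
So s = -17.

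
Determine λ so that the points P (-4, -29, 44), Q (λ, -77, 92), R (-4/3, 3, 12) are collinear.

-8

Collinearity requires PQ × PR = 0; each component is linear in λ.
The y-component gives (32)λ + (256) = 0, so λ = -8.
The remaining components then also vanish.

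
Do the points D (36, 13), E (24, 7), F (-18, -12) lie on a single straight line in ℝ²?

DE = (-12, -6), DF = (-54, -25).
det[DE; DF] = (-12)(-25) − (-6)(-54) = -24.
The determinant is nonzero, so they are not collinear.

No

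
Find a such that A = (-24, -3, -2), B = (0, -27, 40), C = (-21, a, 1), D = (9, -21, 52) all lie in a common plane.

3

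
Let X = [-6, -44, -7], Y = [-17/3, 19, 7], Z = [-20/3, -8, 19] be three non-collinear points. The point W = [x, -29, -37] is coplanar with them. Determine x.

-13/3

A normal to the plane is n = XY × XZ = (1134, -18, 54).
W lies in the plane iff n · XW = 0.
This gives (1134)x + (4914) = 0, so x = -13/3.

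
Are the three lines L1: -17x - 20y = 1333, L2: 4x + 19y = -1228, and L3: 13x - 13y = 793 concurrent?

Lines aᵢx + bᵢy = cᵢ with pairwise distinct directions are concurrent exactly when det[aᵢ bᵢ cᵢ] = 0.
Here the determinant is -598.
Nonzero, so no common point exists.

No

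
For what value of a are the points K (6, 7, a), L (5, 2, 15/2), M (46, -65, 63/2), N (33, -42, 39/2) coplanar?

-17/2

Coplanarity ⇔ det[KL; KM; KN] = 0.
Expanding, this is linear in a: (-72)a + (-612) = 0.
So a = -17/2.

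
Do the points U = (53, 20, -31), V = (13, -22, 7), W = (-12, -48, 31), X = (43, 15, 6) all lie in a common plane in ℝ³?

No

A normal to the plane through U, V, W is n = UV × UW = (-20, 10, -10).
The plane has equation n·P = -550. For X: n·X = -770.
-770 ≠ -550, so X is off the plane.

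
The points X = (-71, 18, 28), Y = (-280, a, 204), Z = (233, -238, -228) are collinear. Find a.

Collinearity requires XY × XZ = 0; each component is linear in a.
The x-component gives (-256)a + (49664) = 0, so a = 194.
The remaining components then also vanish.

194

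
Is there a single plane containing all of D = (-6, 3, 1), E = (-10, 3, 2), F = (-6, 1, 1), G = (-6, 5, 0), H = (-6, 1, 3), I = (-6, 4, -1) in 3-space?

No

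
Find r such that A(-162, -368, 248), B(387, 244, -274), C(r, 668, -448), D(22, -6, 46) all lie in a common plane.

Normal to plane ABD: n = (65340, 14850, 86130); plane equation n·P = 5310360.
Requiring n·C = 5310360: (65340)r + (-28666440) = 5310360.
So r = 520.

520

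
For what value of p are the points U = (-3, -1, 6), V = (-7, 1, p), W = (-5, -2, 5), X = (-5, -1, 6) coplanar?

The points are coplanar iff UV · (UW × UX) = 0.
Expanding, this is linear in p: (-2)p + (16) = 0.
So p = 8.

8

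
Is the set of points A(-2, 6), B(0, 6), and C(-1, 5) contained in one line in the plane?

No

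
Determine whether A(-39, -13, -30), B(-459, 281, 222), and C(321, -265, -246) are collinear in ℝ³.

AB = (-420, 294, 252), AC = (360, -252, -216).
AB × AC = (0, 0, 0).
The cross product vanishes, so the three points are collinear.

Yes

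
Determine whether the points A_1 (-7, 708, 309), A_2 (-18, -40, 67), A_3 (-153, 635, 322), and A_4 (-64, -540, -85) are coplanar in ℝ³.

Yes

The four points are coplanar iff the 3×3 determinant with rows A_1A_2, A_1A_3, A_1A_4 is zero.
Rows: (-11, -748, -242), (-146, -73, 13), (-57, -1248, -394).
Expanding along the first row: (-11)(44986) − (-748)(58265) + (-242)(178047) = 0.
Zero determinant ⇒ coplanar.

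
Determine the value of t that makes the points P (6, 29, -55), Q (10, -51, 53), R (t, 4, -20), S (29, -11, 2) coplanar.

16

Normal to plane PQS: n = (-240, 2256, 1680); plane equation n·X = -28416.
Requiring n·R = -28416: (-240)t + (-24576) = -28416.
So t = 16.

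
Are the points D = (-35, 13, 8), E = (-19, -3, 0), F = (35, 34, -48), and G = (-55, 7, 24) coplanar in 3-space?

Yes

A normal to the plane through D, E, F is n = DE × DF = (1064, 336, 1456).
The plane has equation n·P = -21224. For G: n·G = -21224.
Equal, so G lies in the plane and all four are coplanar.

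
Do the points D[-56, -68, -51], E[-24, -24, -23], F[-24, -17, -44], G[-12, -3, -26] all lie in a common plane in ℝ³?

Yes

A normal to the plane through D, E, F is n = DE × DF = (-1120, 672, 224).
The plane has equation n·P = 5600. For G: n·G = 5600.
Equal, so G lies in the plane and all four are coplanar.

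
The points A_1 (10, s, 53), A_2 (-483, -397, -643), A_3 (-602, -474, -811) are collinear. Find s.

-78

Direction A_2A_3 = (-119, -77, -168). From the x-coordinate of A_1, the parameter along the line is τ = (10 − (-483))/(-119) = -29/7.
Then s = (-397) + (-29/7)·(-77) = -78.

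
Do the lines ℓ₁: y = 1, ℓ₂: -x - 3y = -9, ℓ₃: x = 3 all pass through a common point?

Lines aᵢx + bᵢy = cᵢ with pairwise distinct directions are concurrent exactly when det[aᵢ bᵢ cᵢ] = 0.
Here the determinant is -3.
Nonzero, so no common point exists.

No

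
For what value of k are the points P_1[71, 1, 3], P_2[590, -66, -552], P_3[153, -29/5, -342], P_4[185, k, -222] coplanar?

Normal to plane P_1P_2P_3: n = (19341, 133545, 9824/5); plane equation n·P = 7563252/5.
Requiring n·P_4 = 7563252/5: (133545)k + (15709497/5) = 7563252/5.
So k = -61/5.

-61/5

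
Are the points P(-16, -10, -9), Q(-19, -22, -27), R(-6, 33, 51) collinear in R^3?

No

PQ = (-3, -12, -18), PR = (10, 43, 60).
Comparing components 2 and 3: (-12)(60) − (-18)(43) = 54 ≠ 0, so PQ and PR are not parallel and the points are not collinear.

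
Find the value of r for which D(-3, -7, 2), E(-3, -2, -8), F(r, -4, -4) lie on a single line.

Direction DE = (0, 5, -10). From the y-coordinate of F, the parameter along the line is τ = (-4 − (-7))/5 = 3/5.
Then r = (-3) + 3/5·(0) = -3.

-3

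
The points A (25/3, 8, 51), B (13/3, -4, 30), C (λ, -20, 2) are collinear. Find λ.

Collinearity requires AB × AC = 0; each component is linear in λ.
The y-component gives (-21)λ + (-21) = 0, so λ = -1.
The remaining components then also vanish.

-1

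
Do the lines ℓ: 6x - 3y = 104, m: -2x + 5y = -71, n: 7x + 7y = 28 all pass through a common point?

No

Intersecting ℓ and m: solving the 2×2 system gives (x, y) = (307/24, -109/12).
Substitute into n: (7)(307/24) + (7)(-109/12) = 623/24.
But n requires 28 ≠ 623/24, so the three lines have no common point.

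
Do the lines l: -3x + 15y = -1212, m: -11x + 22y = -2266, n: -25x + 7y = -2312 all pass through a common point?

Intersecting l and m: solving the 2×2 system gives (x, y) = (74, -66).
Substitute into n: (-25)(74) + (7)(-66) = -2312.
This equals -2312, so (74, -66) lies on all three lines and they are concurrent.

Yes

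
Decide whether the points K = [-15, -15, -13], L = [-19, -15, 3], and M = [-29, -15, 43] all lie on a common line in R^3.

Yes

KL = (-4, 0, 16), KM = (-14, 0, 56).
KL × KM = (0, 0, 0).
The cross product vanishes, so the three points are collinear.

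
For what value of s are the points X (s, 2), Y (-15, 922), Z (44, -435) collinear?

25

Collinearity: (X − Y) must be parallel to (Z − Y) = (59, -1357).
Cross-multiplying the components: (s − (-15))·(-1357) = (-920)·(59).
Solving gives s = 25.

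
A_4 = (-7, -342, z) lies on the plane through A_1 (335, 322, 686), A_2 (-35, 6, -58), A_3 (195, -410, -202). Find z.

-370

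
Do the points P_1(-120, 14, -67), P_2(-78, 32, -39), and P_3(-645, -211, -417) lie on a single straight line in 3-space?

Yes

P_1P_2 = (42, 18, 28), P_1P_3 = (-525, -225, -350).
Each component of P_1P_3 is -25/2 times the corresponding component of P_1P_2, so P_1P_3 = -25/2·P_1P_2 and the points are collinear.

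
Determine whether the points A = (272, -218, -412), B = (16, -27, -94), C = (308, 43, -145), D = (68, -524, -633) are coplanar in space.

No

With A as base: AB = (-256, 191, 318), AC = (36, 261, 267), AD = (-204, -306, -221).
AC × AD = (24021, -46512, 42228).
AB · (AC × AD) = -1604664.
Since -1604664 ≠ 0, the four points are not coplanar.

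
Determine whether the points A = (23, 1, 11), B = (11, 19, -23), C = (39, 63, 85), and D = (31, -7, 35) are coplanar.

Yes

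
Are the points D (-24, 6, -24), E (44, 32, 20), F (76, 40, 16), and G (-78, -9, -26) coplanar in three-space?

Yes

The four points are coplanar iff the 3×3 determinant with rows DE, DF, DG is zero.
Rows: (68, 26, 44), (100, 34, 40), (-54, -15, -2).
Expanding along the first row: (68)(532) − (26)(1960) + (44)(336) = 0.
Zero determinant ⇒ coplanar.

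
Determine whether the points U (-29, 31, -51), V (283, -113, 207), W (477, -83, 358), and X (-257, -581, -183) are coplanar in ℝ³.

Yes

A normal to the plane through U, V, W is n = UV × UW = (-29484, 2940, 37296).
The plane has equation n·P = -955920. For X: n·X = -955920.
Equal, so X lies in the plane and all four are coplanar.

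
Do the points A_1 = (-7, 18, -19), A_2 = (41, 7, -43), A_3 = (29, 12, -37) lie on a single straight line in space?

A_1A_2 = (48, -11, -24), A_1A_3 = (36, -6, -18).
Comparing components 2 and 3: (-11)(-18) − (-24)(-6) = 54 ≠ 0, so A_1A_2 and A_1A_3 are not parallel and the points are not collinear.

No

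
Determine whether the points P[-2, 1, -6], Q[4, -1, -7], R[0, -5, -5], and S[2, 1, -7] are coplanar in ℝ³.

Yes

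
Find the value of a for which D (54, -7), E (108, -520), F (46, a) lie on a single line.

69

Collinearity: (F − D) must be parallel to (E − D) = (54, -513).
Cross-multiplying the components: (a − (-7))·(54) = (-8)·(-513).
Solving gives a = 69.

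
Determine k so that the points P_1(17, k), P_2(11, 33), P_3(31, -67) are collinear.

Collinearity: (P_1 − P_2) must be parallel to (P_3 − P_2) = (20, -100).
Cross-multiplying the components: (k − 33)·(20) = (6)·(-100).
Solving gives k = 3.

3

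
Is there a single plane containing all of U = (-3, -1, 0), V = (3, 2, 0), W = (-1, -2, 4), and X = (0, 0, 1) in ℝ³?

With U as base: UV = (6, 3, 0), UW = (2, -1, 4), UX = (3, 1, 1).
UW × UX = (-5, 10, 5).
UV · (UW × UX) = 0.
The scalar triple product vanishes, so the four points are coplanar.

Yes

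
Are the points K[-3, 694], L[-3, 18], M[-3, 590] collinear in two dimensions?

Yes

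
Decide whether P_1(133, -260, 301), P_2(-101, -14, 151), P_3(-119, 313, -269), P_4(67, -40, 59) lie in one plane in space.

Yes

The four points are coplanar iff the 3×3 determinant with rows P_1P_2, P_1P_3, P_1P_4 is zero.
Rows: (-234, 246, -150), (-252, 573, -570), (-66, 220, -242).
Expanding along the first row: (-234)(-13266) − (246)(23364) + (-150)(-17622) = 0.
Zero determinant ⇒ coplanar.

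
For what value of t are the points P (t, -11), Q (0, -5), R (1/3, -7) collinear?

The three points are collinear iff det[PQ; PR] = 0.
This determinant is linear in t: (2)t + (-2) = 0, so t = 1.

1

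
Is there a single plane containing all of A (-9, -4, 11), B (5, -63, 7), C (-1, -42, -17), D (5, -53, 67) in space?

Yes

A normal to the plane through A, B, C is n = AB × AC = (1500, 360, -60).
The plane has equation n·P = -15600. For D: n·D = -15600.
Equal, so D lies in the plane and all four are coplanar.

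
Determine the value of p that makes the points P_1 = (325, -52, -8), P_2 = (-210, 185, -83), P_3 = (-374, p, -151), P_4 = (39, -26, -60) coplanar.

-123

Normal to plane P_1P_2P_4: n = (-10374, -6370, 53872); plane equation n·P = -3471286.
Requiring n·P_3 = -3471286: (-6370)p + (-4254796) = -3471286.
So p = -123.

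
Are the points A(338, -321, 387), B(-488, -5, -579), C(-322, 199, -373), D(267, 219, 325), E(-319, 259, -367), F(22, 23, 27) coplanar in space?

No

The plane through A, B, C has normal n = AB × AC = (262160, 9800, -220960) and equation n·P = -47240.
Checking the remaining points: n·D = 330920, n·E = 1480, n·F = 27000.
Since n·D = 330920 ≠ -47240, D is off the plane and the points are not all coplanar.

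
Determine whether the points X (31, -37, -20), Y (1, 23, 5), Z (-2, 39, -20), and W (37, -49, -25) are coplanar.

A normal to the plane through X, Y, Z is n = XY × XZ = (-1900, -825, -300).
The plane has equation n·P = -22375. For W: n·W = -22375.
Equal, so W lies in the plane and all four are coplanar.

Yes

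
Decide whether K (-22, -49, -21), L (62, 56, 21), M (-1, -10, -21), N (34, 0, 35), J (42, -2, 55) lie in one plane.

No

The plane through K, L, M has normal n = KL × KM = (-1638, 882, 1071) and equation n·P = -29673.
Checking the remaining points: n·N = -18207, n·J = -11655.
Since n·N = -18207 ≠ -29673, N is off the plane and the points are not all coplanar.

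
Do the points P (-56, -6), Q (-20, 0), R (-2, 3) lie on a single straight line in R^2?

Yes

PQ = (36, 6), PR = (54, 9).
Checking proportionality: PR = 3/2·PQ, so the vectors are parallel and the points are collinear.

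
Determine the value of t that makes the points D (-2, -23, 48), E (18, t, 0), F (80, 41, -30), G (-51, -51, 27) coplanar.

-3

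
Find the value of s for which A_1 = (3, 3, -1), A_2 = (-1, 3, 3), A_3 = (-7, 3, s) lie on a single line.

Direction A_1A_2 = (-4, 0, 4). From the x-coordinate of A_3, the parameter along the line is τ = (-7 − 3)/(-4) = 5/2.
Then s = (-1) + 5/2·(4) = 9.

9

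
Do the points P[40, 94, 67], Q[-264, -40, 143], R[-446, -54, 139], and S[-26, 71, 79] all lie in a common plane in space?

No

With P as base: PQ = (-304, -134, 76), PR = (-486, -148, 72), PS = (-66, -23, 12).
PR × PS = (-120, 1080, 1410).
PQ · (PR × PS) = -1080.
Since -1080 ≠ 0, the four points are not coplanar.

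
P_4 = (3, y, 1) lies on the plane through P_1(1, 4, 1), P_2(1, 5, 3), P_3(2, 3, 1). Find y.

2

A normal to the plane is n = P_1P_2 × P_1P_3 = (2, 2, -1).
P_4 lies in the plane iff n · P_1P_4 = 0.
This gives (2)y + (-4) = 0, so y = 2.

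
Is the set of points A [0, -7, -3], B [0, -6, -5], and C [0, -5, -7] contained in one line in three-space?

Yes

AB = (0, 1, -2), AC = (0, 2, -4).
Each component of AC is 2 times the corresponding component of AB, so AC = 2·AB and the points are collinear.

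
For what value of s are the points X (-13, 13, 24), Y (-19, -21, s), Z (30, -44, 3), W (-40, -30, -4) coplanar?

Normal to plane XZW: n = (693, 1771, -3388); plane equation n·P = -67298.
Requiring n·Y = -67298: (-3388)s + (-50358) = -67298.
So s = 5.

5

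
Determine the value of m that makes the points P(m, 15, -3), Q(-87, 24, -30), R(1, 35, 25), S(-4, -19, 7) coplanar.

The points are coplanar iff PQ · (PR × PS) = 0.
Expanding, this is linear in m: (-2772)m + (-102564) = 0.
So m = -37.

-37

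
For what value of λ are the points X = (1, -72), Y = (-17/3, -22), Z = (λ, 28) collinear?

The three points are collinear iff det[XY; XZ] = 0.
This determinant is linear in λ: (-50)λ + (-1850/3) = 0, so λ = -37/3.

-37/3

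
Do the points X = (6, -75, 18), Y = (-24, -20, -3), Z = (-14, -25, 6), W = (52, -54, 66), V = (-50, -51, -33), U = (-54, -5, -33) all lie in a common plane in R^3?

The plane through X, Y, Z has normal n = XY × XZ = (390, 60, -400) and equation n·P = -9360.
Checking the remaining points: n·W = -9360, n·V = -9360, n·U = -8160.
Since n·U = -8160 ≠ -9360, U is off the plane and the points are not all coplanar.

No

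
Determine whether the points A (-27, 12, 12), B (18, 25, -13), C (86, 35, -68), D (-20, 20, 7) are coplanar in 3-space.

No

The four points are coplanar iff the 3×3 determinant with rows AB, AC, AD is zero.
Rows: (45, 13, -25), (113, 23, -80), (7, 8, -5).
Expanding along the first row: (45)(525) − (13)(-5) + (-25)(743) = 5115.
Nonzero ⇒ not coplanar.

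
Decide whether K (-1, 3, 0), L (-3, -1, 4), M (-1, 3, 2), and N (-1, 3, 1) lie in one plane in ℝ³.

The four points are coplanar iff the 3×3 determinant with rows KL, KM, KN is zero.
Rows: (-2, -4, 4), (0, 0, 2), (0, 0, 1).
Expanding along the first row: (-2)(0) − (-4)(0) + (4)(0) = 0.
Zero determinant ⇒ coplanar.

Yes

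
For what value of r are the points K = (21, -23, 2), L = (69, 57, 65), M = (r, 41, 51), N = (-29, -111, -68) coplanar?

65

Normal to plane KLN: n = (-56, 210, -224); plane equation n·P = -6454.
Requiring n·M = -6454: (-56)r + (-2814) = -6454.
So r = 65.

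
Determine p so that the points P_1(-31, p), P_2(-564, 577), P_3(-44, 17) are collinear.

3

The three points are collinear iff det[P_1P_2; P_1P_3] = 0.
This determinant is linear in p: (520)p + (-1560) = 0, so p = 3.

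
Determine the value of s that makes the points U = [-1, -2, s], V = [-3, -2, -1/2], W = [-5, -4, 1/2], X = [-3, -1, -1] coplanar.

-1/2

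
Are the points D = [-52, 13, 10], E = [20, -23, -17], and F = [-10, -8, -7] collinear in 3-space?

No

DE = (72, -36, -27), DF = (42, -21, -17).
Comparing components 2 and 3: (-36)(-17) − (-27)(-21) = 45 ≠ 0, so DE and DF are not parallel and the points are not collinear.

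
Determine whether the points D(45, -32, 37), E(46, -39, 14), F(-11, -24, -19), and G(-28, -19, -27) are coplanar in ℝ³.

With D as base: DE = (1, -7, -23), DF = (-56, 8, -56), DG = (-73, 13, -64).
DF × DG = (216, 504, -144).
DE · (DF × DG) = 0.
The scalar triple product vanishes, so the four points are coplanar.

Yes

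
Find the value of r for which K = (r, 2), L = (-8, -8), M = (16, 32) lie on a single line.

Collinearity: (K − L) must be parallel to (M − L) = (24, 40).
Cross-multiplying the components: (r − (-8))·(40) = (10)·(24).
Solving gives r = -2.

-2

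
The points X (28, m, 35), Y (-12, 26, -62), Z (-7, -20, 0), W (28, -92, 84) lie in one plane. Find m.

Coplanarity ⇔ det[XY; XZ; XW] = 0.
Expanding, this is linear in m: (-1750)m + (-99750) = 0.
So m = -57.

-57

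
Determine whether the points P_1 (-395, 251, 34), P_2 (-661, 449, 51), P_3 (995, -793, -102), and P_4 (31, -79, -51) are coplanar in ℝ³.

No

A normal to the plane through P_1, P_2, P_3 is n = P_1P_2 × P_1P_3 = (-9180, -12546, 2484).
The plane has equation n·P = 561510. For P_4: n·P_4 = 579870.
579870 ≠ 561510, so P_4 is off the plane.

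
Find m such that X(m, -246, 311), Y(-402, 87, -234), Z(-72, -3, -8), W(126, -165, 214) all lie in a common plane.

195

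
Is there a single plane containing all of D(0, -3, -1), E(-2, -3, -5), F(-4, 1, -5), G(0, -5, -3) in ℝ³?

Yes

With D as base: DE = (-2, 0, -4), DF = (-4, 4, -4), DG = (0, -2, -2).
DF × DG = (-16, -8, 8).
DE · (DF × DG) = 0.
The scalar triple product vanishes, so the four points are coplanar.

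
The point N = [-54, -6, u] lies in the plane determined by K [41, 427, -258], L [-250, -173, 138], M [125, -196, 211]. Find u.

45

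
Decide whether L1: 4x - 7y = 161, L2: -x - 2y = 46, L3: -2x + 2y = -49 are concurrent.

No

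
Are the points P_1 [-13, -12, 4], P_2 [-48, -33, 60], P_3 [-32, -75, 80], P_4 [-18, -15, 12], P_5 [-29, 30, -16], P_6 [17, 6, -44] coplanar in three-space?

The plane through P_1, P_2, P_3 has normal n = P_1P_2 × P_1P_3 = (1932, 1596, 1806) and equation n·P = -37044.
Checking the remaining points: n·P_4 = -37044, n·P_5 = -37044, n·P_6 = -37044.
All equal -37044, so all 6 points lie in one plane.

Yes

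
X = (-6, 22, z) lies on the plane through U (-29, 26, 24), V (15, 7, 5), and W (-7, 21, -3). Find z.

-9

The plane through U, V, W has equation 418x + 770y + 198z = 12650.
Substituting X: (198)z + (14432) = 12650, so z = -9.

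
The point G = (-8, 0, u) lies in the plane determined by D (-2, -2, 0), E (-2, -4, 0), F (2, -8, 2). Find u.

-3

Coplanarity requires DE · (DF × DG) = 0.
DE = (0, -2, 0), DF = (4, -6, 2); the triple product is linear in u with coefficient 8 and constant term 24.
Setting it to zero: u = -3.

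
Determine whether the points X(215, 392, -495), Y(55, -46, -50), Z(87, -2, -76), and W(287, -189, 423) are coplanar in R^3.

No

A normal to the plane through X, Y, Z is n = XY × XZ = (-8192, 10080, 6976).
The plane has equation n·P = -1263040. For W: n·W = -1305376.
-1305376 ≠ -1263040, so W is off the plane.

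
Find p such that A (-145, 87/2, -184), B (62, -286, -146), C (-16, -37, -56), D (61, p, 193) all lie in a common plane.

Normal to plane ABC: n = (-39117, -21594, 25842); plane equation n·P = -22302.
Requiring n·D = -22302: (-21594)p + (2601369) = -22302.
So p = 243/2.

243/2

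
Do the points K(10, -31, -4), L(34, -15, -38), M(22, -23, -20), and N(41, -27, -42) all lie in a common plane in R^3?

A normal to the plane through K, L, M is n = KL × KM = (16, -24, 0).
The plane has equation n·P = 904. For N: n·N = 1304.
1304 ≠ 904, so N is off the plane.

No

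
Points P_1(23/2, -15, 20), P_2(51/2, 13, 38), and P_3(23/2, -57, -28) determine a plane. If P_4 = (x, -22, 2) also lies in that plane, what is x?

Coplanarity requires P_1P_2 · (P_1P_3 × P_1P_4) = 0.
P_1P_2 = (14, 28, 18), P_1P_3 = (0, -42, -48); the triple product is linear in x with coefficient -588 and constant term 12642.
Setting it to zero: x = 43/2.

43/2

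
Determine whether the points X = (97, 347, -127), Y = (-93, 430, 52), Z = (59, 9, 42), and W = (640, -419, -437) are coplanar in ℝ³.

The four points are coplanar iff the 3×3 determinant with rows XY, XZ, XW is zero.
Rows: (-190, 83, 179), (-38, -338, 169), (543, -766, -310).
Expanding along the first row: (-190)(234234) − (83)(-79987) + (179)(212642) = 197379.
Nonzero ⇒ not coplanar.

No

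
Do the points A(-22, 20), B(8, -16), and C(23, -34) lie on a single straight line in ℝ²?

AB = (30, -36), AC = (45, -54).
det[AB; AC] = (30)(-54) − (-36)(45) = 0.
The determinant is zero, so the points are collinear.

Yes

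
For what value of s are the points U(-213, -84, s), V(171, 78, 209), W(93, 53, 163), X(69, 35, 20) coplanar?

Coplanarity ⇔ det[UV; UW; UX] = 0.
Expanding, this is linear in s: (-804)s + (-405216) = 0.
So s = -504.

-504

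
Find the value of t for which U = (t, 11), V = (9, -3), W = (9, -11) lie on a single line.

9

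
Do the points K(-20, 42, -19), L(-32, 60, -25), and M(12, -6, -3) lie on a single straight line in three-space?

Yes

KL = (-12, 18, -6), KM = (32, -48, 16).
Each component of KM is -8/3 times the corresponding component of KL, so KM = -8/3·KL and the points are collinear.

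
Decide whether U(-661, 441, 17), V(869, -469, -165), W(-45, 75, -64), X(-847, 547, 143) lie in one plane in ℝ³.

A normal to the plane through U, V, W is n = UV × UW = (7098, 11818, 580).
The plane has equation n·P = 529820. For X: n·X = 535380.
535380 ≠ 529820, so X is off the plane.

No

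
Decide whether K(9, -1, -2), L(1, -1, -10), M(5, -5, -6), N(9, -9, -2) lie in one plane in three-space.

Yes

With K as base: KL = (-8, 0, -8), KM = (-4, -4, -4), KN = (0, -8, 0).
KM × KN = (-32, 0, 32).
KL · (KM × KN) = 0.
The scalar triple product vanishes, so the four points are coplanar.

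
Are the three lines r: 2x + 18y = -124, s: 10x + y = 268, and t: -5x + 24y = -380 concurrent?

Intersecting r and s: solving the 2×2 system gives (x, y) = (2474/89, -888/89).
Substitute into t: (-5)(2474/89) + (24)(-888/89) = -33682/89.
But t requires -380 ≠ -33682/89, so the three lines have no common point.

No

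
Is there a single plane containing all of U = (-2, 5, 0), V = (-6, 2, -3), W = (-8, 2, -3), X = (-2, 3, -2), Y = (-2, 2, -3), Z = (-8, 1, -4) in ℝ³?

The plane through U, V, W has normal n = UV × UW = (0, 6, -6) and equation n·P = 30.
Checking the remaining points: n·X = 30, n·Y = 30, n·Z = 30.
All equal 30, so all 6 points lie in one plane.

Yes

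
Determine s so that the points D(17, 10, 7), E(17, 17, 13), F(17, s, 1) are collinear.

3

Collinearity requires DE × DF = 0; each component is linear in s.
The x-component gives (-6)s + (18) = 0, so s = 3.
The remaining components then also vanish.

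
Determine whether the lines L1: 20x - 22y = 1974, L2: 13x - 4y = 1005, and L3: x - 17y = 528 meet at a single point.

Yes

Lines aᵢx + bᵢy = cᵢ with pairwise distinct directions are concurrent exactly when det[aᵢ bᵢ cᵢ] = 0.
Here the determinant is 0.
It vanishes, so the lines are concurrent at (69, -27).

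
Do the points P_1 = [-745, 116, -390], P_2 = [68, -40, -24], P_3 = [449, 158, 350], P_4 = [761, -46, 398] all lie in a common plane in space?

No

A normal to the plane through P_1, P_2, P_3 is n = P_1P_2 × P_1P_3 = (-130812, -164616, 220410).
The plane has equation n·P = -7600416. For P_4: n·P_4 = -4252416.
-4252416 ≠ -7600416, so P_4 is off the plane.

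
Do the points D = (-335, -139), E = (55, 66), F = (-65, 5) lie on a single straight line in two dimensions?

No

DE = (390, 205), DF = (270, 144).
If collinear, DF would be a scalar multiple of DE. But (390)·(144) ≠ (205)·(270) (difference 810), so they are not parallel; the points are not collinear.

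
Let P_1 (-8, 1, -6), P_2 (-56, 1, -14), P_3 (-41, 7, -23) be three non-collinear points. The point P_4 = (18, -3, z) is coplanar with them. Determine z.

6

Coplanarity requires P_1P_2 · (P_1P_3 × P_1P_4) = 0.
P_1P_2 = (-48, 0, -8), P_1P_3 = (-33, 6, -17); the triple product is linear in z with coefficient -288 and constant term 1728.
Setting it to zero: z = 6.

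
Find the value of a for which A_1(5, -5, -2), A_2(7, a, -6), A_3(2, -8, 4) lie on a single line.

Collinearity requires A_1A_2 × A_1A_3 = 0; each component is linear in a.
The x-component gives (6)a + (18) = 0, so a = -3.
The remaining components then also vanish.

-3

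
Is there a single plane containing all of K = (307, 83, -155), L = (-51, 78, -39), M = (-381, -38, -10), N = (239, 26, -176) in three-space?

No

The four points are coplanar iff the 3×3 determinant with rows KL, KM, KN is zero.
Rows: (-358, -5, 116), (-688, -121, 145), (-68, -57, -21).
Expanding along the first row: (-358)(10806) − (-5)(24308) + (116)(30988) = -152400.
Nonzero ⇒ not coplanar.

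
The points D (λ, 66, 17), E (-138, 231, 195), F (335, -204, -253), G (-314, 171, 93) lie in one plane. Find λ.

The points are coplanar iff DE · (DF × DG) = 0.
Expanding, this is linear in λ: (-17490)λ + (-122430) = 0.
So λ = -7.

-7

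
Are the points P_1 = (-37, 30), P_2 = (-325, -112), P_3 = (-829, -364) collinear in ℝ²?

P_1P_2 = (-288, -142), P_1P_3 = (-792, -394).
Twice the signed area of △P_1P_2P_3 is (-288)(-394) − (-142)(-792) = 1008.
The area is nonzero, so the three points are not collinear.

No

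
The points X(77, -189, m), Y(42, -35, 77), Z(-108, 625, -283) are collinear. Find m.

Direction YZ = (-150, 660, -360). From the x-coordinate of X, the parameter along the line is τ = (77 − 42)/(-150) = -7/30.
Then m = 77 + (-7/30)·(-360) = 161.

161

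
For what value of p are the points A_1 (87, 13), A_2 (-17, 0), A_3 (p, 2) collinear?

-1

The three points are collinear iff det[A_1A_2; A_1A_3] = 0.
This determinant is linear in p: (13)p + (13) = 0, so p = -1.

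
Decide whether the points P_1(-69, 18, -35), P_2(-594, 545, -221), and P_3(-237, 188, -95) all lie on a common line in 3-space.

P_1P_2 = (-525, 527, -186), P_1P_3 = (-168, 170, -60).
P_1P_2 × P_1P_3 = (0, -252, -714).
The cross product is nonzero, so the points do not lie on one line.

No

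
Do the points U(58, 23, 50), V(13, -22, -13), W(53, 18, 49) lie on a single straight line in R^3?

UV = (-45, -45, -63), UW = (-5, -5, -1).
Comparing components 2 and 3: (-45)(-1) − (-63)(-5) = -270 ≠ 0, so UV and UW are not parallel and the points are not collinear.

No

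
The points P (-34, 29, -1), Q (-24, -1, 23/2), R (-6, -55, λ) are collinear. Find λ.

Direction PQ = (10, -30, 25/2). From the x-coordinate of R, the parameter along the line is τ = (-6 − (-34))/10 = 14/5.
Then λ = (-1) + 14/5·(25/2) = 34.

34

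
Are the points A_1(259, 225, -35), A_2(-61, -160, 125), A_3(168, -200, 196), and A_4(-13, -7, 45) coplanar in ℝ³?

The four points are coplanar iff the 3×3 determinant with rows A_1A_2, A_1A_3, A_1A_4 is zero.
Rows: (-320, -385, 160), (-91, -425, 231), (-272, -232, 80).
Expanding along the first row: (-320)(19592) − (-385)(55552) + (160)(-94488) = 0.
Zero determinant ⇒ coplanar.

Yes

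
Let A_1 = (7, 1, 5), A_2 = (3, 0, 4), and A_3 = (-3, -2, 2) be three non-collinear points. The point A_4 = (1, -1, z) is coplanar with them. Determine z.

3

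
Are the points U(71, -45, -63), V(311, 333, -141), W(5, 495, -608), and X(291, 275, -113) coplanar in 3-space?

The four points are coplanar iff the 3×3 determinant with rows UV, UW, UX is zero.
Rows: (240, 378, -78), (-66, 540, -545), (220, 320, -50).
Expanding along the first row: (240)(147400) − (378)(123200) + (-78)(-139920) = -279840.
Nonzero ⇒ not coplanar.

No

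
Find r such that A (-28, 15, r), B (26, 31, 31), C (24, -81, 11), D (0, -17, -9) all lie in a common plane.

-39

The points are coplanar iff AB · (AC × AD) = 0.
Expanding, this is linear in r: (2816)r + (109824) = 0.
So r = -39.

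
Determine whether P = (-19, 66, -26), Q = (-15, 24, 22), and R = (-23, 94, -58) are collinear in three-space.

No

PQ = (4, -42, 48), PR = (-4, 28, -32).
PQ × PR = (0, -64, -56).
The cross product is nonzero, so the points do not lie on one line.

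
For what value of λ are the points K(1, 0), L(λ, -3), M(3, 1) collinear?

-5

Collinearity: (L − K) must be parallel to (M − K) = (2, 1).
Cross-multiplying the components: (λ − 1)·(1) = (-3)·(2).
Solving gives λ = -5.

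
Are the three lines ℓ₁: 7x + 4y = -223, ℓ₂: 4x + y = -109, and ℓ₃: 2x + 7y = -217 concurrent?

No

Intersecting ℓ₁ and ℓ₂: solving the 2×2 system gives (x, y) = (-71/3, -43/3).
Substitute into ℓ₃: (2)(-71/3) + (7)(-43/3) = -443/3.
But ℓ₃ requires -217 ≠ -443/3, so the three lines have no common point.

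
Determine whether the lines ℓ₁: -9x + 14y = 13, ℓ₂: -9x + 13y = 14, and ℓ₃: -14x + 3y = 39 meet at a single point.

Yes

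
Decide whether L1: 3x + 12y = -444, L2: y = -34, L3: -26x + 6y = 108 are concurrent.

Yes

The three lines meet at one point iff the augmented coefficient matrix [aᵢ bᵢ cᵢ] has rank < 3, i.e. its determinant vanishes.
Here the determinant is 0.
It vanishes, so the lines are concurrent at (-12, -34).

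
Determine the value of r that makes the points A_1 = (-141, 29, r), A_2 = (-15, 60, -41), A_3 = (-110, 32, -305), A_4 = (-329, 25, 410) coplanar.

The points are coplanar iff A_1A_2 · (A_1A_3 × A_1A_4) = 0.
Expanding, this is linear in r: (5467)r + (1366750) = 0.
So r = -250.

-250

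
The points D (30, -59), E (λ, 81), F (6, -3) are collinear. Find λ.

The three points are collinear iff det[DE; DF] = 0.
This determinant is linear in λ: (56)λ + (1680) = 0, so λ = -30.

-30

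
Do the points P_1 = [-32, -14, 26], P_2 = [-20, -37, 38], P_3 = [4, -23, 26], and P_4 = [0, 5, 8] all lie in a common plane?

No

With P_1 as base: P_1P_2 = (12, -23, 12), P_1P_3 = (36, -9, 0), P_1P_4 = (32, 19, -18).
P_1P_3 × P_1P_4 = (162, 648, 972).
P_1P_2 · (P_1P_3 × P_1P_4) = -1296.
Since -1296 ≠ 0, the four points are not coplanar.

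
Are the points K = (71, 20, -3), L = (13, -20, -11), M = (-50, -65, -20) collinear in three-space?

No

KL = (-58, -40, -8), KM = (-121, -85, -17).
Comparing components 3 and 1: (-8)(-121) − (-58)(-17) = -18 ≠ 0, so KL and KM are not parallel and the points are not collinear.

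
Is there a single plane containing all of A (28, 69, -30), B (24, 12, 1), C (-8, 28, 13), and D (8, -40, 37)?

Yes

A normal to the plane through A, B, C is n = AB × AC = (-1180, -944, -1888).
The plane has equation n·P = -41536. For D: n·D = -41536.
Equal, so D lies in the plane and all four are coplanar.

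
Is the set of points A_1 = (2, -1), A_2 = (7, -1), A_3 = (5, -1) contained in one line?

Yes

A_1A_2 = (5, 0), A_1A_3 = (3, 0).
det[A_1A_2; A_1A_3] = (5)(0) − (0)(3) = 0.
The determinant is zero, so the points are collinear.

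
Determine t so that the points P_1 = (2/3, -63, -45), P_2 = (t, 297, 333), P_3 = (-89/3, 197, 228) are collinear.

-124/3

Direction P_1P_3 = (-91/3, 260, 273). From the y-coordinate of P_2, the parameter along the line is τ = (297 − (-63))/260 = 18/13.
Then t = 2/3 + 18/13·(-91/3) = -124/3.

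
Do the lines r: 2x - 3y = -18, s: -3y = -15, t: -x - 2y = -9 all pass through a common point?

No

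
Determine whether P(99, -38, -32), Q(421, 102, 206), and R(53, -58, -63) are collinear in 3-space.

No

PQ = (322, 140, 238), PR = (-46, -20, -31).
Comparing components 2 and 3: (140)(-31) − (238)(-20) = 420 ≠ 0, so PQ and PR are not parallel and the points are not collinear.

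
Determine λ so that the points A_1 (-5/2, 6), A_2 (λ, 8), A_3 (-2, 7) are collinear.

-3/2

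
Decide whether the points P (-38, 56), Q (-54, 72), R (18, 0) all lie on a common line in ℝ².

PQ = (-16, 16), PR = (56, -56).
Checking proportionality: PR = -7/2·PQ, so the vectors are parallel and the points are collinear.

Yes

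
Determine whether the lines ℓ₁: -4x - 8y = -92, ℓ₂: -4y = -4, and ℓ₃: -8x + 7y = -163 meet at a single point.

No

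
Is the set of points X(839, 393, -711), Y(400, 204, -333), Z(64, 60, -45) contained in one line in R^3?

No

XY = (-439, -189, 378), XZ = (-775, -333, 666).
Comparing components 3 and 1: (378)(-775) − (-439)(666) = -576 ≠ 0, so XY and XZ are not parallel and the points are not collinear.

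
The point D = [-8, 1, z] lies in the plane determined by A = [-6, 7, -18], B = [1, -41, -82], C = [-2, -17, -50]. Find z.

-26

Coplanarity requires AB · (AC × AD) = 0.
AB = (7, -48, -64), AC = (4, -24, -32); the triple product is linear in z with coefficient 24 and constant term 624.
Setting it to zero: z = -26.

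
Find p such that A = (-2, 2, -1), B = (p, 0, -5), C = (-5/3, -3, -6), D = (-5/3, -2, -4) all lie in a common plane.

The points are coplanar iff AB · (AC × AD) = 0.
Expanding, this is linear in p: (-5)p + (-10) = 0.
So p = -2.

-2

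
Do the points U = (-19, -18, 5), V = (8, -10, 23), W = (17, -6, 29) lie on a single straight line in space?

UV = (27, 8, 18), UW = (36, 12, 24).
Comparing components 2 and 3: (8)(24) − (18)(12) = -24 ≠ 0, so UV and UW are not parallel and the points are not collinear.

No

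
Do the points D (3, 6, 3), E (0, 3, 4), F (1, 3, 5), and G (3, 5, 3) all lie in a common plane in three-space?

No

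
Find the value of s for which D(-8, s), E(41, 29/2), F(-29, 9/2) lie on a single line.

15/2

Collinearity: (D − E) must be parallel to (F − E) = (-70, -10).
Cross-multiplying the components: (s − 29/2)·(-70) = (-49)·(-10).
Solving gives s = 15/2.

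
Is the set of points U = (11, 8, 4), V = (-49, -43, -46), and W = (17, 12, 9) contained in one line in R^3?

No

UV = (-60, -51, -50), UW = (6, 4, 5).
UV × UW = (-55, 0, 66).
The cross product is nonzero, so the points do not lie on one line.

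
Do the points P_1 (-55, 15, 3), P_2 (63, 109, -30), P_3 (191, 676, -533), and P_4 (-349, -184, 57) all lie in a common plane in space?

The four points are coplanar iff the 3×3 determinant with rows P_1P_2, P_1P_3, P_1P_4 is zero.
Rows: (118, 94, -33), (246, 661, -536), (-294, -199, 54).
Expanding along the first row: (118)(-70970) − (94)(-144300) + (-33)(145380) = 392200.
Nonzero ⇒ not coplanar.

No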